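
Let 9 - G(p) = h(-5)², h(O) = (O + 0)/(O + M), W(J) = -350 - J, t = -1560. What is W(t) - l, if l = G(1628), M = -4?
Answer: 97306/81 ≈ 1201.3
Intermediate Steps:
h(O) = O/(-4 + O) (h(O) = (O + 0)/(O - 4) = O/(-4 + O))
G(p) = 704/81 (G(p) = 9 - (-5/(-4 - 5))² = 9 - (-5/(-9))² = 9 - (-5*(-⅑))² = 9 - (5/9)² = 9 - 1*25/81 = 9 - 25/81 = 704/81)
l = 704/81 ≈ 8.6914
W(t) - l = (-350 - 1*(-1560)) - 1*704/81 = (-350 + 1560) - 704/81 = 1210 - 704/81 = 97306/81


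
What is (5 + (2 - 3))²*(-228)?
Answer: -3648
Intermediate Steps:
(5 + (2 - 3))²*(-228) = (5 - 1)²*(-228) = 4²*(-228) = 16*(-228) = -3648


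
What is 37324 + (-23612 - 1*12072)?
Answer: 1640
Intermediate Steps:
37324 + (-23612 - 1*12072) = 37324 + (-23612 - 12072) = 37324 - 35684 = 1640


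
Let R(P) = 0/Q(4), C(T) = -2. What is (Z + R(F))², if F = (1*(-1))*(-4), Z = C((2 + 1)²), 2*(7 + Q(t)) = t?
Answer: 4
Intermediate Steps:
Q(t) = -7 + t/2
Z = -2
F = 4 (F = -1*(-4) = 4)
R(P) = 0 (R(P) = 0/(-7 + (½)*4) = 0/(-7 + 2) = 0/(-5) = 0*(-⅕) = 0)
(Z + R(F))² = (-2 + 0)² = (-2)² = 4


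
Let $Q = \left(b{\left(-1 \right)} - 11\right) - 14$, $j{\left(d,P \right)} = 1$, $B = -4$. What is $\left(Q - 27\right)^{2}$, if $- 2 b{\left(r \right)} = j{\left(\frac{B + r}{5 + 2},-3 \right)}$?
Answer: $\frac{11025}{4} \approx 2756.3$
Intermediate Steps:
$b{\left(r \right)} = - \frac{1}{2}$ ($b{\left(r \right)} = \left(- \frac{1}{2}\right) 1 = - \frac{1}{2}$)
$Q = - \frac{51}{2}$ ($Q = \left(- \frac{1}{2} - 11\right) - 14 = - \frac{23}{2} - 14 = - \frac{51}{2} \approx -25.5$)
$\left(Q - 27\right)^{2} = \left(- \frac{51}{2} - 27\right)^{2} = \left(- \frac{105}{2}\right)^{2} = \frac{11025}{4}$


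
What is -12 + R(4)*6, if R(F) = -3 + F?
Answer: -6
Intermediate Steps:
-12 + R(4)*6 = -12 + (-3 + 4)*6 = -12 + 1*6 = -12 + 6 = -6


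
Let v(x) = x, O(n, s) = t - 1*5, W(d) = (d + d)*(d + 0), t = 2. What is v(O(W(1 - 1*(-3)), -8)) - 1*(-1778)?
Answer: 1775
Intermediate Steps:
W(d) = 2*d² (W(d) = (2*d)*d = 2*d²)
O(n, s) = -3 (O(n, s) = 2 - 1*5 = 2 - 5 = -3)
v(O(W(1 - 1*(-3)), -8)) - 1*(-1778) = -3 - 1*(-1778) = -3 + 1778 = 1775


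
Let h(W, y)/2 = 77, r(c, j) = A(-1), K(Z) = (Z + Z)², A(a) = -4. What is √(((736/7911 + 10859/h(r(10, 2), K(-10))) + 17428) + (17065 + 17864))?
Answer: √8646129348938466/406098 ≈ 228.97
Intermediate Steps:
K(Z) = 4*Z² (K(Z) = (2*Z)² = 4*Z²)
r(c, j) = -4
h(W, y) = 154 (h(W, y) = 2*77 = 154)
√(((736/7911 + 10859/h(r(10, 2), K(-10))) + 17428) + (17065 + 17864)) = √(((736/7911 + 10859/154) + 17428) + (17065 + 17864)) = √(((736*(1/7911) + 10859*(1/154)) + 17428) + 34929) = √(((736/7911 + 10859/154) + 17428) + 34929) = √((86018893/1218294 + 17428) + 34929) = √(21318446725/1218294 + 34929) = √(63872237851/1218294) = √8646129348938466/406098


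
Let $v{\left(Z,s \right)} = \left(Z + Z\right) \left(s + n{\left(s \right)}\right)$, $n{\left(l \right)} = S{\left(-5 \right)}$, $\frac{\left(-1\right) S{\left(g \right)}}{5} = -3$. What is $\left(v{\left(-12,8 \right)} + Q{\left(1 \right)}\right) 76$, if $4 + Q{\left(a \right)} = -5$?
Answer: $-42636$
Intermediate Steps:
$S{\left(g \right)} = 15$ ($S{\left(g \right)} = \left(-5\right) \left(-3\right) = 15$)
$Q{\left(a \right)} = -9$ ($Q{\left(a \right)} = -4 - 5 = -9$)
$n{\left(l \right)} = 15$
$v{\left(Z,s \right)} = 2 Z \left(15 + s\right)$ ($v{\left(Z,s \right)} = \left(Z + Z\right) \left(s + 15\right) = 2 Z \left(15 + s\right)$)
$\left(v{\left(-12,8 \right)} + Q{\left(1 \right)}\right) 76 = \left(2 \left(-12\right) \left(15 + 8\right) - 9\right) 76 = \left(2 \left(-12\right) 23 - 9\right) 76 = \left(-552 - 9\right) 76 = \left(-561\right) 76 = -42636$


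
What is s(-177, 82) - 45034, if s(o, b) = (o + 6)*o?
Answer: -14767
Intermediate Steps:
s(o, b) = o*(6 + o) (s(o, b) = (6 + o)*o = o*(6 + o))
s(-177, 82) - 45034 = -177*(6 - 177) - 45034 = -177*(-171) - 45034 = 30267 - 45034 = -14767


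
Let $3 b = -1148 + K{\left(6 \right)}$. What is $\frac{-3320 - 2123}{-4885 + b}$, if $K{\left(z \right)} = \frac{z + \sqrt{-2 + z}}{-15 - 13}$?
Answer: $\frac{114303}{110623} \approx 1.0333$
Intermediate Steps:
$K{\left(z \right)} = - \frac{z}{28} - \frac{\sqrt{-2 + z}}{28}$ ($K{\left(z \right)} = \frac{z + \sqrt{-2 + z}}{-28} = \left(z + \sqrt{-2 + z}\right) \left(- \frac{1}{28}\right) = - \frac{z}{28} - \frac{\sqrt{-2 + z}}{28}$)
$b = - \frac{8038}{21}$ ($b = \frac{-1148 - \left(\frac{3}{14} + \frac{\sqrt{-2 + 6}}{28}\right)}{3} = \frac{-1148 - \left(\frac{3}{14} + \frac{\sqrt{4}}{28}\right)}{3} = \frac{-1148 - \frac{2}{7}}{3} = \frac{1}{3} \left(- \frac{8038}{7}\right) = - \frac{8038}{21} \approx -382.76$)
$\frac{-3320 - 2123}{-4885 + b} = \frac{-3320 - 2123}{-4885 - \frac{8038}{21}} = - \frac{5443}{- \frac{110623}{21}} = \left(-5443\right) \left(- \frac{21}{110623}\right) = \frac{114303}{110623}$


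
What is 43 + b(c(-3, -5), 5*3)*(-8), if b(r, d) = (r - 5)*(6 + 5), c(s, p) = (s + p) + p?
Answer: 1627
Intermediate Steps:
c(s, p) = s + 2*p (c(s, p) = (p + s) + p = s + 2*p)
b(r, d) = -55 + 11*r (b(r, d) = (-5 + r)*11 = -55 + 11*r)
43 + b(c(-3, -5), 5*3)*(-8) = 43 + (-55 + 11*(-3 + 2*(-5)))*(-8) = 43 + (-55 + 11*(-3 - 10))*(-8) = 43 + (-55 + 11*(-13))*(-8) = 43 + (-55 - 143)*(-8) = 43 - 198*(-8) = 43 + 1584 = 1627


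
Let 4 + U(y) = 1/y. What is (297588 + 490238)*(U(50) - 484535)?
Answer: -9543310161437/25 ≈ -3.8173e+11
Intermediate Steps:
U(y) = -4 + 1/y
(297588 + 490238)*(U(50) - 484535) = (297588 + 490238)*((-4 + 1/50) - 484535) = 787826*((-4 + 1/50) - 484535) = 787826*(-199/50 - 484535) = 787826*(-24226949/50) = -9543310161437/25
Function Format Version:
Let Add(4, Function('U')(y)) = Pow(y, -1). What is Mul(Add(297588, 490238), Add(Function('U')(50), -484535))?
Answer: Rational(-9543310161437, 25) ≈ -3.8173e+11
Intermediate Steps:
Function('U')(y) = Add(-4, Pow(y, -1))
Mul(Add(297588, 490238), Add(Function('U')(50), -484535)) = Mul(Add(297588, 490238), Add(Add(-4, Pow(50, -1)), -484535)) = Mul(787826, Add(Add(-4, Rational(1, 50)), -484535)) = Mul(787826, Add(Rational(-199, 50), -484535)) = Mul(787826, Rational(-24226949, 50)) = Rational(-9543310161437, 25)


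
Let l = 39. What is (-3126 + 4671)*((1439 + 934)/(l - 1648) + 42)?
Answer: 100741725/1609 ≈ 62611.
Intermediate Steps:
(-3126 + 4671)*((1439 + 934)/(l - 1648) + 42) = (-3126 + 4671)*((1439 + 934)/(39 - 1648) + 42) = 1545*(2373/(-1609) + 42) = 1545*(2373*(-1/1609) + 42) = 1545*(-2373/1609 + 42) = 1545*(65205/1609) = 100741725/1609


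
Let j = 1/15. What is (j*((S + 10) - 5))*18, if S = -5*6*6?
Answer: -210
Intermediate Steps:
S = -180 (S = -30*6 = -180)
j = 1/15 ≈ 0.066667
(j*((S + 10) - 5))*18 = (((-180 + 10) - 5)/15)*18 = ((-170 - 5)/15)*18 = ((1/15)*(-175))*18 = -35/3*18 = -210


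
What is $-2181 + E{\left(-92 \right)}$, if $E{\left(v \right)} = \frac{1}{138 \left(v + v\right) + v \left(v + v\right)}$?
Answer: $- \frac{18459985}{8464} \approx -2181.0$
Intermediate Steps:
$E{\left(v \right)} = \frac{1}{2 v^{2} + 276 v}$ ($E{\left(v \right)} = \frac{1}{138 \cdot 2 v + v 2 v} = \frac{1}{276 v + 2 v^{2}} = \frac{1}{2 v^{2} + 276 v}$)
$-2181 + E{\left(-92 \right)} = -2181 + \frac{1}{2 \left(-92\right) \left(138 - 92\right)} = -2181 + \frac{1}{2} \left(- \frac{1}{92}\right) \frac{1}{46} = -2181 - \frac{1}{8464} = - \frac{18459985}{8464}$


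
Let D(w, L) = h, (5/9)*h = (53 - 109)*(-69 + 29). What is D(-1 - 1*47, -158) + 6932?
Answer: 10964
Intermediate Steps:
h = 4032 (h = 9*((53 - 109)*(-69 + 29))/5 = 9*(-56*(-40))/5 = (9/5)*2240 = 4032)
D(w, L) = 4032
D(-1 - 1*47, -158) + 6932 = 4032 + 6932 = 10964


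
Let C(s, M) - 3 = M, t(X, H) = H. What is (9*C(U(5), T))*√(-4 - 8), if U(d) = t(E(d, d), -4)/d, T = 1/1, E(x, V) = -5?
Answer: 72*I*√3 ≈ 124.71*I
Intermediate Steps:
T = 1 (T = 1*1 = 1)
U(d) = -4/d
C(s, M) = 3 + M
(9*C(U(5), T))*√(-4 - 8) = (9*(3 + 1))*√(-4 - 8) = (9*4)*√(-12) = 36*(2*I*√3) = 72*I*√3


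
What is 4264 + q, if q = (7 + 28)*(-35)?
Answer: 3039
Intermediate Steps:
q = -1225 (q = 35*(-35) = -1225)
4264 + q = 4264 - 1225 = 3039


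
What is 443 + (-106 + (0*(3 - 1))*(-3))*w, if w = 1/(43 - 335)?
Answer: 64731/146 ≈ 443.36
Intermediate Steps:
w = -1/292 (w = 1/(-292) = -1/292 ≈ -0.0034247)
443 + (-106 + (0*(3 - 1))*(-3))*w = 443 + (-106 + (0*(3 - 1))*(-3))*(-1/292) = 443 + (-106 + (0*2)*(-3))*(-1/292) = 443 + (-106 + 0*(-3))*(-1/292) = 443 + (-106 + 0)*(-1/292) = 443 - 106*(-1/292) = 443 + 53/146 = 64731/146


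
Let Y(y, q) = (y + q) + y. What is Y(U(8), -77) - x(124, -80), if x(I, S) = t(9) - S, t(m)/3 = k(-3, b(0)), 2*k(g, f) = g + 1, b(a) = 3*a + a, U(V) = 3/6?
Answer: -153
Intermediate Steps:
U(V) = 1/2 (U(V) = 3*(1/6) = 1/2)
b(a) = 4*a
k(g, f) = 1/2 + g/2 (k(g, f) = (g + 1)/2 = (1 + g)/2 = 1/2 + g/2)
Y(y, q) = q + 2*y (Y(y, q) = (q + y) + y = q + 2*y)
t(m) = -3 (t(m) = 3*(1/2 + (1/2)*(-3)) = 3*(1/2 - 3/2) = 3*(-1) = -3)
x(I, S) = -3 - S
Y(U(8), -77) - x(124, -80) = (-77 + 2*(1/2)) - (-3 - 1*(-80)) = (-77 + 1) - (-3 + 80) = -76 - 1*77 = -76 - 77 = -153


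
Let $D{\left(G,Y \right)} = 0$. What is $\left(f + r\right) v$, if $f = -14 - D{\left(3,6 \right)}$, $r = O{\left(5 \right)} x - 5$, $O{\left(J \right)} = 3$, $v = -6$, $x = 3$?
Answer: $60$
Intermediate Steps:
$r = 4$ ($r = 3 \cdot 3 - 5 = 9 - 5 = 4$)
$f = -14$ ($f = -14 - 0 = -14 + 0 = -14$)
$\left(f + r\right) v = \left(-14 + 4\right) \left(-6\right) = \left(-10\right) \left(-6\right) = 60$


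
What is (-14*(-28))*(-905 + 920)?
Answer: 5880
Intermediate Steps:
(-14*(-28))*(-905 + 920) = 392*15 = 5880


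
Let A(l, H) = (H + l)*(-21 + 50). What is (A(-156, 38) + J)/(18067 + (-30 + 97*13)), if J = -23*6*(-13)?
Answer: -814/9649 ≈ -0.084361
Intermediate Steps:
A(l, H) = 29*H + 29*l (A(l, H) = (H + l)*29 = 29*H + 29*l)
J = 1794 (J = -138*(-13) = 1794)
(A(-156, 38) + J)/(18067 + (-30 + 97*13)) = ((29*38 + 29*(-156)) + 1794)/(18067 + (-30 + 97*13)) = ((1102 - 4524) + 1794)/(18067 + (-30 + 1261)) = (-3422 + 1794)/(18067 + 1231) = -1628/19298 = -1628*1/19298 = -814/9649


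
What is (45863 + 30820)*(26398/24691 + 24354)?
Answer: 46113399653196/24691 ≈ 1.8676e+9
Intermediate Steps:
(45863 + 30820)*(26398/24691 + 24354) = 76683*(26398*(1/24691) + 24354) = 76683*(26398/24691 + 24354) = 76683*(601351012/24691) = 46113399653196/24691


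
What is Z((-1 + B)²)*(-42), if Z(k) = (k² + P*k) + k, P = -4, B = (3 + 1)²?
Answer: -2097900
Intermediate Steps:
B = 16 (B = 4² = 16)
Z(k) = k² - 3*k (Z(k) = (k² - 4*k) + k = k² - 3*k)
Z((-1 + B)²)*(-42) = ((-1 + 16)²*(-3 + (-1 + 16)²))*(-42) = (15²*(-3 + 15²))*(-42) = (225*(-3 + 225))*(-42) = (225*222)*(-42) = 49950*(-42) = -2097900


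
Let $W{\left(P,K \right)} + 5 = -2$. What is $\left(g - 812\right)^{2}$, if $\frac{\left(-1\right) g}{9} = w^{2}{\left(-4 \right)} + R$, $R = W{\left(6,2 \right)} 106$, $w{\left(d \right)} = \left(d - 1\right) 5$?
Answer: $58081$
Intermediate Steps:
$W{\left(P,K \right)} = -7$ ($W{\left(P,K \right)} = -5 - 2 = -7$)
$w{\left(d \right)} = -5 + 5 d$ ($w{\left(d \right)} = \left(-1 + d\right) 5 = -5 + 5 d$)
$R = -742$ ($R = \left(-7\right) 106 = -742$)
$g = 1053$ ($g = - 9 \left(\left(-5 + 5 \left(-4\right)\right)^{2} - 742\right) = - 9 \left(\left(-5 - 20\right)^{2} - 742\right) = - 9 \left(\left(-25\right)^{2} - 742\right) = - 9 \left(625 - 742\right) = \left(-9\right) \left(-117\right) = 1053$)
$\left(g - 812\right)^{2} = \left(1053 - 812\right)^{2} = 241^{2} = 58081$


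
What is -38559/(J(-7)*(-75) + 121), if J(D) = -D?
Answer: 38559/404 ≈ 95.443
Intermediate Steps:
-38559/(J(-7)*(-75) + 121) = -38559/(-1*(-7)*(-75) + 121) = -38559/(7*(-75) + 121) = -38559/(-525 + 121) = -38559/(-404) = -38559*(-1/404) = 38559/404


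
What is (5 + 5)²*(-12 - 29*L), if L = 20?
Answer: -59200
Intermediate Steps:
(5 + 5)²*(-12 - 29*L) = (5 + 5)²*(-12 - 29*20) = 10²*(-12 - 580) = 100*(-592) = -59200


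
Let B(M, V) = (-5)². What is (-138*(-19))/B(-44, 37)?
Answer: 2622/25 ≈ 104.88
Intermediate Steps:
B(M, V) = 25
(-138*(-19))/B(-44, 37) = -138*(-19)/25 = 2622*(1/25) = 2622/25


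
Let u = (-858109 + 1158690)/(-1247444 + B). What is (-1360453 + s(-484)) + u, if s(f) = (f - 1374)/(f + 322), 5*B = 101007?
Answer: -676184801337037/497033253 ≈ -1.3604e+6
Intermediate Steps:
B = 101007/5 (B = (1/5)*101007 = 101007/5 ≈ 20201.)
s(f) = (-1374 + f)/(322 + f)
u = -1502905/6136213 (u = (-858109 + 1158690)/(-1247444 + 101007/5) = 300581/(-6136213/5) = 300581*(-5/6136213) = -1502905/6136213 ≈ -0.24492)
(-1360453 + s(-484)) + u = (-1360453 + (-1374 - 484)/(322 - 484)) - 1502905/6136213 = (-1360453 - 1858/(-162)) - 1502905/6136213 = (-1360453 - 1/162*(-1858)) - 1502905/6136213 = (-1360453 + 929/81) - 1502905/6136213 = -110195764/81 - 1502905/6136213 = -676184801337037/497033253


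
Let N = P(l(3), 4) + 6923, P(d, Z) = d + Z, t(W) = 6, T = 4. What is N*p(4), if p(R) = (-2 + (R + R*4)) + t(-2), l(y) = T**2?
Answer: 166632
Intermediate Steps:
l(y) = 16 (l(y) = 4**2 = 16)
P(d, Z) = Z + d
N = 6943 (N = (4 + 16) + 6923 = 20 + 6923 = 6943)
p(R) = 4 + 5*R (p(R) = (-2 + (R + R*4)) + 6 = (-2 + (R + 4*R)) + 6 = (-2 + 5*R) + 6 = 4 + 5*R)
N*p(4) = 6943*(4 + 5*4) = 6943*(4 + 20) = 6943*24 = 166632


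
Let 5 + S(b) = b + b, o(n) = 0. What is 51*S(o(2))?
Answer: -255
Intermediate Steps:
S(b) = -5 + 2*b (S(b) = -5 + (b + b) = -5 + 2*b)
51*S(o(2)) = 51*(-5 + 2*0) = 51*(-5 + 0) = 51*(-5) = -255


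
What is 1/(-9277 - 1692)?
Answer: -1/10969 ≈ -9.1166e-5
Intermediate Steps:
1/(-9277 - 1692) = 1/(-10969) = -1/10969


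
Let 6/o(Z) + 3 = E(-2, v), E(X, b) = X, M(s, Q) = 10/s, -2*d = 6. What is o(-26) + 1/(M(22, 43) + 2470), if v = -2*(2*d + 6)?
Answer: -32599/27175 ≈ -1.1996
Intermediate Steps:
d = -3 (d = -½*6 = -3)
v = 0 (v = -2*(2*(-3) + 6) = -2*(-6 + 6) = -2*0 = 0)
o(Z) = -6/5 (o(Z) = 6/(-3 - 2) = 6/(-5) = 6*(-⅕) = -6/5)
o(-26) + 1/(M(22, 43) + 2470) = -6/5 + 1/(10/22 + 2470) = -6/5 + 1/(10*(1/22) + 2470) = -6/5 + 1/(5/11 + 2470) = -6/5 + 1/(27175/11) = -6/5 + 11/27175 = -32599/27175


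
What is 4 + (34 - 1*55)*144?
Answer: -3020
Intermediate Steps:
4 + (34 - 1*55)*144 = 4 + (34 - 55)*144 = 4 - 21*144 = 4 - 3024 = -3020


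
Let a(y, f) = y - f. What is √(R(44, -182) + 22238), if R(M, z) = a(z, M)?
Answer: 2*√5503 ≈ 148.36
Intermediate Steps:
R(M, z) = z - M
√(R(44, -182) + 22238) = √((-182 - 1*44) + 22238) = √((-182 - 44) + 22238) = √(-226 + 22238) = √22012 = 2*√5503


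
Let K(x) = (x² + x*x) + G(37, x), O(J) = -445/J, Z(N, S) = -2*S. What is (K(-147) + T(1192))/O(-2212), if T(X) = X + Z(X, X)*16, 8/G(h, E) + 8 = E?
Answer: 2148343064/68975 ≈ 31147.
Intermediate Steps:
G(h, E) = 8/(-8 + E)
T(X) = -31*X (T(X) = X - 2*X*16 = X - 32*X = -31*X)
K(x) = 2*x² + 8/(-8 + x) (K(x) = (x² + x*x) + 8/(-8 + x) = (x² + x²) + 8/(-8 + x) = 2*x² + 8/(-8 + x))
(K(-147) + T(1192))/O(-2212) = (2*(4 + (-147)²*(-8 - 147))/(-8 - 147) - 31*1192)/((-445/(-2212))) = (2*(4 + 21609*(-155))/(-155) - 36952)/((-445*(-1/2212))) = (2*(-1/155)*(4 - 3349395) - 36952)/(445/2212) = (2*(-1/155)*(-3349391) - 36952)*(2212/445) = (6698782/155 - 36952)*(2212/445) = (971222/155)*(2212/445) = 2148343064/68975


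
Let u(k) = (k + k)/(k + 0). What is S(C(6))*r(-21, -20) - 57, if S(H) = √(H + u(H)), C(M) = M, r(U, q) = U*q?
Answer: -57 + 840*√2 ≈ 1130.9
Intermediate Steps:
u(k) = 2 (u(k) = (2*k)/k = 2)
S(H) = √(2 + H) (S(H) = √(H + 2) = √(2 + H))
S(C(6))*r(-21, -20) - 57 = √(2 + 6)*(-21*(-20)) - 57 = √8*420 - 57 = (2*√2)*420 - 57 = 840*√2 - 57 = -57 + 840*√2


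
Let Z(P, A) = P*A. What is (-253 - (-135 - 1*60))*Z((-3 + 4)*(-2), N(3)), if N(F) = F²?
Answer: 1044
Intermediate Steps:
Z(P, A) = A*P
(-253 - (-135 - 1*60))*Z((-3 + 4)*(-2), N(3)) = (-253 - (-135 - 1*60))*(3²*((-3 + 4)*(-2))) = (-253 - (-135 - 60))*(9*(1*(-2))) = (-253 - 1*(-195))*(9*(-2)) = (-253 + 195)*(-18) = -58*(-18) = 1044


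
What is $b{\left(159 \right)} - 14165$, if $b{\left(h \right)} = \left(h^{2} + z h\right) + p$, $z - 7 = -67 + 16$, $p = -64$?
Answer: $4056$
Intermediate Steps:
$z = -44$ ($z = 7 + \left(-67 + 16\right) = 7 - 51 = -44$)
$b{\left(h \right)} = -64 + h^{2} - 44 h$ ($b{\left(h \right)} = \left(h^{2} - 44 h\right) - 64 = -64 + h^{2} - 44 h$)
$b{\left(159 \right)} - 14165 = \left(-64 + 159^{2} - 6996\right) - 14165 = \left(-64 + 25281 - 6996\right) - 14165 = 18221 - 14165 = 4056$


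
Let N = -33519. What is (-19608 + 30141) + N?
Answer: -22986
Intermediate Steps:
(-19608 + 30141) + N = (-19608 + 30141) - 33519 = 10533 - 33519 = -22986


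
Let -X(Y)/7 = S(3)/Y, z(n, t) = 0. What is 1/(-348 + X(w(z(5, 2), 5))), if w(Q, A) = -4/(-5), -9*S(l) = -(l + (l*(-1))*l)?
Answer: -6/2053 ≈ -0.0029226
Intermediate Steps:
S(l) = -l²/9 + l/9 (S(l) = -(-1)*(l + (l*(-1))*l)/9 = -(-1)*(l + (-l)*l)/9 = -(-1)*(l - l²)/9 = -(l² - l)/9 = -l²/9 + l/9)
w(Q, A) = ⅘ (w(Q, A) = -4*(-⅕) = ⅘)
X(Y) = 14/(3*Y) (X(Y) = -7*(⅑)*3*(1 - 1*3)/Y = -7*(⅑)*3*(1 - 3)/Y = -7*(⅑)*3*(-2)/Y = -(-14)/(3*Y) = 14/(3*Y))
1/(-348 + X(w(z(5, 2), 5))) = 1/(-348 + 14/(3*(⅘))) = 1/(-348 + (14/3)*(5/4)) = 1/(-348 + 35/6) = 1/(-2053/6) = -6/2053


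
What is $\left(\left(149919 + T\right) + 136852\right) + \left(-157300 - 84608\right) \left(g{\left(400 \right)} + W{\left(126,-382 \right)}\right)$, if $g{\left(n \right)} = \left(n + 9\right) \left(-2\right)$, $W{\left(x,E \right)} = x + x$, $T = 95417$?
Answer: $137302116$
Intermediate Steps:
$W{\left(x,E \right)} = 2 x$
$g{\left(n \right)} = -18 - 2 n$ ($g{\left(n \right)} = \left(9 + n\right) \left(-2\right) = -18 - 2 n$)
$\left(\left(149919 + T\right) + 136852\right) + \left(-157300 - 84608\right) \left(g{\left(400 \right)} + W{\left(126,-382 \right)}\right) = \left(\left(149919 + 95417\right) + 136852\right) + \left(-157300 - 84608\right) \left(\left(-18 - 800\right) + 2 \cdot 126\right) = \left(245336 + 136852\right) - 241908 \left(\left(-18 - 800\right) + 252\right) = 382188 - 241908 \left(-818 + 252\right) = 382188 - -136919928 = 382188 + 136919928 = 137302116$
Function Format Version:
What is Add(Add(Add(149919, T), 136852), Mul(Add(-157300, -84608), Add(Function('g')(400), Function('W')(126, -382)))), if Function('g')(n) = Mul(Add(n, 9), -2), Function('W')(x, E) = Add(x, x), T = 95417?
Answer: 137302116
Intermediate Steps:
Function('W')(x, E) = Mul(2, x)
Function('g')(n) = Add(-18, Mul(-2, n)) (Function('g')(n) = Mul(Add(9, n), -2) = Add(-18, Mul(-2, n)))
Add(Add(Add(149919, T), 136852), Mul(Add(-157300, -84608), Add(Function('g')(400), Function('W')(126, -382)))) = Add(Add(Add(149919, 95417), 136852), Mul(Add(-157300, -84608), Add(Add(-18, Mul(-2, 400)), Mul(2, 126)))) = Add(Add(245336, 136852), Mul(-241908, Add(Add(-18, -800), 252))) = Add(382188, Mul(-241908, Add(-818, 252))) = Add(382188, Mul(-241908, -566)) = Add(382188, 136919928) = 137302116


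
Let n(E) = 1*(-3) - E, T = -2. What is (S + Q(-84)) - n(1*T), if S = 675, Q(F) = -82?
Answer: 594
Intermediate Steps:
n(E) = -3 - E
(S + Q(-84)) - n(1*T) = (675 - 82) - (-3 - (-2)) = 593 - (-3 - 1*(-2)) = 593 - (-3 + 2) = 593 - 1*(-1) = 593 + 1 = 594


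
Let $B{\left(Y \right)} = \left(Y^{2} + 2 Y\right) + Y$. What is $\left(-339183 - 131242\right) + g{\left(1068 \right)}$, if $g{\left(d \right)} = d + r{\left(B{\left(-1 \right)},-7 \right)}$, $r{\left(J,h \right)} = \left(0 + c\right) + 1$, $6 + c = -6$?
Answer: $-469368$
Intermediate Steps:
$c = -12$ ($c = -6 - 6 = -12$)
$B{\left(Y \right)} = Y^{2} + 3 Y$
$r{\left(J,h \right)} = -11$ ($r{\left(J,h \right)} = \left(0 - 12\right) + 1 = -12 + 1 = -11$)
$g{\left(d \right)} = -11 + d$ ($g{\left(d \right)} = d - 11 = -11 + d$)
$\left(-339183 - 131242\right) + g{\left(1068 \right)} = \left(-339183 - 131242\right) + \left(-11 + 1068\right) = \left(-339183 + \left(-285792 + 154550\right)\right) + 1057 = \left(-339183 - 131242\right) + 1057 = -470425 + 1057 = -469368$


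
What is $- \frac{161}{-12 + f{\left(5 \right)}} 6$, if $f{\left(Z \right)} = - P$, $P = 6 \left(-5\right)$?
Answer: $- \frac{161}{3} \approx -53.667$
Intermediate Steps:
$P = -30$
$f{\left(Z \right)} = 30$ ($f{\left(Z \right)} = \left(-1\right) \left(-30\right) = 30$)
$- \frac{161}{-12 + f{\left(5 \right)}} 6 = - \frac{161}{-12 + 30} \cdot 6 = - \frac{161}{18} \cdot 6 = \left(-161\right) \frac{1}{18} \cdot 6 = \left(- \frac{161}{18}\right) 6 = - \frac{161}{3}$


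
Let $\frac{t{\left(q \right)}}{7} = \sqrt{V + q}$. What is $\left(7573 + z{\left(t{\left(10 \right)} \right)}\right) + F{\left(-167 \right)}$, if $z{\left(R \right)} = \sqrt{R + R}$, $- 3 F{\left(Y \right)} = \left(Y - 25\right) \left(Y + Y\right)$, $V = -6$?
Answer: $-13803 + 2 \sqrt{7} \approx -13798.0$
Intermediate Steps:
$t{\left(q \right)} = 7 \sqrt{-6 + q}$
$F{\left(Y \right)} = - \frac{2 Y \left(-25 + Y\right)}{3}$ ($F{\left(Y \right)} = - \frac{\left(Y - 25\right) \left(Y + Y\right)}{3} = - \frac{\left(-25 + Y\right) 2 Y}{3} = - \frac{2 Y \left(-25 + Y\right)}{3}$)
$z{\left(R \right)} = \sqrt{2} \sqrt{R}$ ($z{\left(R \right)} = \sqrt{2 R} = \sqrt{2} \sqrt{R}$)
$\left(7573 + z{\left(t{\left(10 \right)} \right)}\right) + F{\left(-167 \right)} = \left(7573 + \sqrt{2} \sqrt{7 \sqrt{-6 + 10}}\right) + \frac{2}{3} \left(-167\right) \left(25 - -167\right) = \left(7573 + \sqrt{2} \sqrt{7 \sqrt{4}}\right) + \frac{2}{3} \left(-167\right) \left(25 + 167\right) = \left(7573 + \sqrt{2} \sqrt{7 \cdot 2}\right) + \frac{2}{3} \left(-167\right) 192 = \left(7573 + \sqrt{2} \sqrt{14}\right) - 21376 = \left(7573 + 2 \sqrt{7}\right) - 21376 = -13803 + 2 \sqrt{7}$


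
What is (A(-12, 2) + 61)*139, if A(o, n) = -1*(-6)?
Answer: 9313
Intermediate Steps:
A(o, n) = 6
(A(-12, 2) + 61)*139 = (6 + 61)*139 = 67*139 = 9313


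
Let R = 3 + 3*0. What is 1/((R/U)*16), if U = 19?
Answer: 19/48 ≈ 0.39583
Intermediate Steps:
R = 3 (R = 3 + 0 = 3)
1/((R/U)*16) = 1/((3/19)*16) = 1/(48/19) = 19/48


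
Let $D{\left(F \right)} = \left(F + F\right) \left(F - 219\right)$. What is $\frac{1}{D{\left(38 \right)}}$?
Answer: $- \frac{1}{13756} \approx -7.2696 \cdot 10^{-5}$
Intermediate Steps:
$D{\left(F \right)} = 2 F \left(-219 + F\right)$
$\frac{1}{D{\left(38 \right)}} = \frac{1}{2 \cdot 38 \left(-219 + 38\right)} = \frac{1}{2 \cdot 38 \left(-181\right)} = \frac{1}{-13756} = - \frac{1}{13756}$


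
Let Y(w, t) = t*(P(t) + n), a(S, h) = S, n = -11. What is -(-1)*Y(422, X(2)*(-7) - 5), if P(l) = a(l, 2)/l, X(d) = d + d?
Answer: 330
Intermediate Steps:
X(d) = 2*d
P(l) = 1 (P(l) = l/l = 1)
Y(w, t) = -10*t (Y(w, t) = t*(1 - 11) = t*(-10) = -10*t)
-(-1)*Y(422, X(2)*(-7) - 5) = -(-1)*(-10*((2*2)*(-7) - 5)) = -(-1)*(-10*(4*(-7) - 5)) = -(-1)*(-10*(-28 - 5)) = -(-1)*(-10*(-33)) = -(-1)*330 = -1*(-330) = 330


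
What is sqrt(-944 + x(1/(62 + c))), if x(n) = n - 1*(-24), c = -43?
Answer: I*sqrt(332101)/19 ≈ 30.331*I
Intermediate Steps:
x(n) = 24 + n (x(n) = n + 24 = 24 + n)
sqrt(-944 + x(1/(62 + c))) = sqrt(-944 + (24 + 1/(62 - 43))) = sqrt(-944 + (24 + 1/19)) = sqrt(-944 + 457/19) = sqrt(-17479/19) = I*sqrt(332101)/19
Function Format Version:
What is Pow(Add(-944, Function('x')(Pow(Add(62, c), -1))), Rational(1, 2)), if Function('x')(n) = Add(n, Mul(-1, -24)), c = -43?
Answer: Mul(Rational(1, 19), I, Pow(332101, Rational(1, 2))) ≈ Mul(30.331, I)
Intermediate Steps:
Function('x')(n) = Add(24, n) (Function('x')(n) = Add(n, 24) = Add(24, n))
Pow(Add(-944, Function('x')(Pow(Add(62, c), -1))), Rational(1, 2)) = Pow(Add(-944, Add(24, Pow(Add(62, -43), -1))), Rational(1, 2)) = Pow(Add(-944, Add(24, Pow(19, -1))), Rational(1, 2)) = Pow(Add(-944, Add(24, Rational(1, 19))), Rational(1, 2)) = Pow(Add(-944, Rational(457, 19)), Rational(1, 2)) = Pow(Rational(-17479, 19), Rational(1, 2)) = Mul(Rational(1, 19), I, Pow(332101, Rational(1, 2)))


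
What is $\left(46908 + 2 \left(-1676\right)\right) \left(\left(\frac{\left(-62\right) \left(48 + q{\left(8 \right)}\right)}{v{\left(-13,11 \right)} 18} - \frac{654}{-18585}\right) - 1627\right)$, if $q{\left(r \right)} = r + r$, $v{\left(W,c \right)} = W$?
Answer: $- \frac{16942668684388}{241605} \approx -7.0125 \cdot 10^{7}$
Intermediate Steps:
$q{\left(r \right)} = 2 r$
$\left(46908 + 2 \left(-1676\right)\right) \left(\left(\frac{\left(-62\right) \left(48 + q{\left(8 \right)}\right)}{v{\left(-13,11 \right)} 18} - \frac{654}{-18585}\right) - 1627\right) = \left(46908 + 2 \left(-1676\right)\right) \left(\left(\frac{\left(-62\right) \left(48 + 2 \cdot 8\right)}{\left(-13\right) 18} - \frac{654}{-18585}\right) - 1627\right) = \left(46908 - 3352\right) \left(\left(\frac{\left(-62\right) \left(48 + 16\right)}{-234} - - \frac{218}{6195}\right) - 1627\right) = 43556 \left(\left(\left(-62\right) 64 \left(- \frac{1}{234}\right) + \frac{218}{6195}\right) - 1627\right) = 43556 \left(\left(\left(-3968\right) \left(- \frac{1}{234}\right) + \frac{218}{6195}\right) - 1627\right) = 43556 \left(\left(\frac{1984}{117} + \frac{218}{6195}\right) - 1627\right) = 43556 \left(\frac{4105462}{241605} - 1627\right) = 43556 \left(- \frac{388985873}{241605}\right) = - \frac{16942668684388}{241605}$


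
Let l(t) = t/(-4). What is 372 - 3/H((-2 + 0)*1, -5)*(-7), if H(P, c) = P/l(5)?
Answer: 3081/8 ≈ 385.13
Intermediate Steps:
l(t) = -t/4 (l(t) = t*(-1/4) = -t/4)
H(P, c) = -4*P/5 (H(P, c) = P/((-1/4*5)) = P/(-5/4) = P*(-4/5) = -4*P/5)
372 - 3/H((-2 + 0)*1, -5)*(-7) = 372 - 3/((-4*(-2 + 0)/5))*(-7) = 372 - 3/((-(-8)/5))*(-7) = 372 - 3/((-4/5*(-2)))*(-7) = 372 - 3/(8/5)*(-7) = 372 - 3*(5/8)*(-7) = 372 - 15*(-7)/8 = 372 - 1*(-105/8) = 372 + 105/8 = 3081/8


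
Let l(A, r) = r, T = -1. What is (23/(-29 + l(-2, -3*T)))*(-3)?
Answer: 69/26 ≈ 2.6538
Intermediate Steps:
(23/(-29 + l(-2, -3*T)))*(-3) = (23/(-29 - 3*(-1)))*(-3) = (23/(-29 + 3))*(-3) = (23/(-26))*(-3) = -1/26*23*(-3) = -23/26*(-3) = 69/26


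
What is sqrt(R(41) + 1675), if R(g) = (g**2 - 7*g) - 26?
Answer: sqrt(3043) ≈ 55.163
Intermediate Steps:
R(g) = -26 + g**2 - 7*g
sqrt(R(41) + 1675) = sqrt((-26 + 41**2 - 7*41) + 1675) = sqrt((-26 + 1681 - 287) + 1675) = sqrt(1368 + 1675) = sqrt(3043)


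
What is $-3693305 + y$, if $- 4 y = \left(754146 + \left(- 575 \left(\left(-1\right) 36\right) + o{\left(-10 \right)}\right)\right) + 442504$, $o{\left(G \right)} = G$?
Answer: $-3997640$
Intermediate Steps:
$y = -304335$ ($y = - \frac{\left(754146 - \left(10 + 575 \left(\left(-1\right) 36\right)\right)\right) + 442504}{4} = - \frac{\left(754146 - -20690\right) + 442504}{4} = - \frac{\left(754146 + \left(20700 - 10\right)\right) + 442504}{4} = - \frac{\left(754146 + 20690\right) + 442504}{4} = - \frac{774836 + 442504}{4} = \left(- \frac{1}{4}\right) 1217340 = -304335$)
$-3693305 + y = -3693305 - 304335 = -3997640$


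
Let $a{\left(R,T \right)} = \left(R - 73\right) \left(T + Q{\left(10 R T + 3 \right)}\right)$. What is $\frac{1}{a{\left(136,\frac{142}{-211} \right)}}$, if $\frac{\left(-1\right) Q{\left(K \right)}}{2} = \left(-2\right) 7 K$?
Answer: $- \frac{211}{339556014} \approx -6.214 \cdot 10^{-7}$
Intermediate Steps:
$Q{\left(K \right)} = 28 K$ ($Q{\left(K \right)} = - 2 \left(-2\right) 7 K = - 2 \left(- 14 K\right) = 28 K$)
$a{\left(R,T \right)} = \left(-73 + R\right) \left(84 + T + 280 R T\right)$ ($a{\left(R,T \right)} = \left(R - 73\right) \left(T + 28 \left(10 R T + 3\right)\right) = \left(-73 + R\right) \left(T + 28 \left(10 R T + 3\right)\right) = \left(-73 + R\right) \left(T + 28 \left(3 + 10 R T\right)\right) = \left(-73 + R\right) \left(T + \left(84 + 280 R T\right)\right) = \left(-73 + R\right) \left(84 + T + 280 R T\right)$)
$\frac{1}{a{\left(136,\frac{142}{-211} \right)}} = \frac{1}{-6132 - 73 \frac{142}{-211} - 2779704 \frac{142}{-211} + 28 \cdot 136 \left(3 + 10 \cdot 136 \frac{142}{-211}\right)} = \frac{1}{-6132 - 73 \cdot 142 \left(- \frac{1}{211}\right) - 2779704 \cdot 142 \left(- \frac{1}{211}\right) + 28 \cdot 136 \left(3 + 10 \cdot 136 \cdot 142 \left(- \frac{1}{211}\right)\right)} = \frac{1}{-6132 - - \frac{10366}{211} - 2779704 \left(- \frac{142}{211}\right) + 28 \cdot 136 \left(3 + 10 \cdot 136 \left(- \frac{142}{211}\right)\right)} = \frac{1}{-6132 + \frac{10366}{211} + \frac{394717968}{211} + 28 \cdot 136 \left(3 - \frac{193120}{211}\right)} = \frac{1}{-6132 + \frac{10366}{211} + \frac{394717968}{211} + 28 \cdot 136 \left(- \frac{192487}{211}\right)} = \frac{1}{-6132 + \frac{10366}{211} + \frac{394717968}{211} - \frac{732990496}{211}} = \frac{1}{- \frac{339556014}{211}} = - \frac{211}{339556014}$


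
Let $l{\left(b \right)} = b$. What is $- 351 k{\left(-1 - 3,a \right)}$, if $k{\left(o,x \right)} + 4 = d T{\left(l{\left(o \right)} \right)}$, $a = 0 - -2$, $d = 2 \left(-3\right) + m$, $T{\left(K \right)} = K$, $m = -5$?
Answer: $-14040$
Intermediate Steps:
$d = -11$ ($d = 2 \left(-3\right) - 5 = -6 - 5 = -11$)
$a = 2$ ($a = 0 + 2 = 2$)
$k{\left(o,x \right)} = -4 - 11 o$
$- 351 k{\left(-1 - 3,a \right)} = - 351 \left(-4 - 11 \left(-1 - 3\right)\right) = - 351 \left(-4 - -44\right) = - 351 \left(-4 + 44\right) = \left(-351\right) 40 = -14040$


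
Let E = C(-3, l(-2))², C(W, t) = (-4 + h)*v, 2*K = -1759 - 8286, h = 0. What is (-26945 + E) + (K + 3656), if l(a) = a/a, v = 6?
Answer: -55471/2 ≈ -27736.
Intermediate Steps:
l(a) = 1
K = -10045/2 (K = (-1759 - 8286)/2 = (½)*(-10045) = -10045/2 ≈ -5022.5)
C(W, t) = -24 (C(W, t) = (-4 + 0)*6 = -4*6 = -24)
E = 576 (E = (-24)² = 576)
(-26945 + E) + (K + 3656) = (-26945 + 576) + (-10045/2 + 3656) = -26369 - 2733/2 = -55471/2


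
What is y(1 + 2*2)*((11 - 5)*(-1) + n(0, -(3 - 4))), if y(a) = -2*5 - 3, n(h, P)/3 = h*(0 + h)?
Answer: 78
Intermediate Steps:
n(h, P) = 3*h**2 (n(h, P) = 3*(h*(0 + h)) = 3*(h*h) = 3*h**2)
y(a) = -13 (y(a) = -10 - 3 = -13)
y(1 + 2*2)*((11 - 5)*(-1) + n(0, -(3 - 4))) = -13*((11 - 5)*(-1) + 3*0**2) = -13*(6*(-1) + 3*0) = -13*(-6 + 0) = -13*(-6) = 78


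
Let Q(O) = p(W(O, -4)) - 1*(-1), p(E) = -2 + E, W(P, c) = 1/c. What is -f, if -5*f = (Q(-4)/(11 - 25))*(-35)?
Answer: -5/8 ≈ -0.62500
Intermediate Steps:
Q(O) = -5/4 (Q(O) = (-2 + 1/(-4)) - 1*(-1) = (-2 - ¼) + 1 = -9/4 + 1 = -5/4)
f = 5/8 (f = --5/4/(11 - 25)*(-35)/5 = --5/4/(-14)*(-35)/5 = -(-1/14*(-5/4))*(-35)/5 = -(-35)/56 = -⅕*(-25/8) = 5/8 ≈ 0.62500)
-f = -1*5/8 = -5/8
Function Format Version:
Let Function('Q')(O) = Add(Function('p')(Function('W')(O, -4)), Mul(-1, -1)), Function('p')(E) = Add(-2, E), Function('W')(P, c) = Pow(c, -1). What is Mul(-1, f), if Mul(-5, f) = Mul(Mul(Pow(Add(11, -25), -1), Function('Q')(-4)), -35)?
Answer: Rational(-5, 8) ≈ -0.62500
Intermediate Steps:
Function('Q')(O) = Rational(-5, 4) (Function('Q')(O) = Add(Add(-2, Pow(-4, -1)), Mul(-1, -1)) = Add(Add(-2, Rational(-1, 4)), 1) = Add(Rational(-9, 4), 1) = Rational(-5, 4))
f = Rational(5, 8) (f = Mul(Rational(-1, 5), Mul(Mul(Pow(Add(11, -25), -1), Rational(-5, 4)), -35)) = Mul(Rational(-1, 5), Mul(Mul(Pow(-14, -1), Rational(-5, 4)), -35)) = Mul(Rational(-1, 5), Mul(Mul(Rational(-1, 14), Rational(-5, 4)), -35)) = Mul(Rational(-1, 5), Mul(Rational(5, 56), -35)) = Mul(Rational(-1, 5), Rational(-25, 8)) = Rational(5, 8) ≈ 0.62500)
Mul(-1, f) = Mul(-1, Rational(5, 8)) = Rational(-5, 8)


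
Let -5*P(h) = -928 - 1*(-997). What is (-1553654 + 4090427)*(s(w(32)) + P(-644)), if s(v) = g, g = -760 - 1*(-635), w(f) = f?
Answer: -1760520462/5 ≈ -3.5210e+8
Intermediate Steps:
P(h) = -69/5 (P(h) = -(-928 - 1*(-997))/5 = -(-928 + 997)/5 = -⅕*69 = -69/5)
g = -125 (g = -760 + 635 = -125)
s(v) = -125
(-1553654 + 4090427)*(s(w(32)) + P(-644)) = (-1553654 + 4090427)*(-125 - 69/5) = 2536773*(-694/5) = -1760520462/5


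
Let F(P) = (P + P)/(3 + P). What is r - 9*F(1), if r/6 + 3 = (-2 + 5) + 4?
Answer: 39/2 ≈ 19.500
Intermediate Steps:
F(P) = 2*P/(3 + P) (F(P) = (2*P)/(3 + P) = 2*P/(3 + P))
r = 24 (r = -18 + 6*((-2 + 5) + 4) = -18 + 6*(3 + 4) = -18 + 6*7 = -18 + 42 = 24)
r - 9*F(1) = 24 - 18/(3 + 1) = 24 - 18/4 = 24 - 9*½ = 24 - 9/2 = 39/2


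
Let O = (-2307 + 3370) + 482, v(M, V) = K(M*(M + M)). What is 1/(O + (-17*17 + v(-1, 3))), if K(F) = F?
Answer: 1/1258 ≈ 0.00079491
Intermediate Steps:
v(M, V) = 2*M² (v(M, V) = M*(M + M) = M*(2*M) = 2*M²)
O = 1545 (O = 1063 + 482 = 1545)
1/(O + (-17*17 + v(-1, 3))) = 1/(1545 + (-17*17 + 2*(-1)²)) = 1/(1545 + (-289 + 2*1)) = 1/(1545 + (-289 + 2)) = 1/(1545 - 287) = 1/1258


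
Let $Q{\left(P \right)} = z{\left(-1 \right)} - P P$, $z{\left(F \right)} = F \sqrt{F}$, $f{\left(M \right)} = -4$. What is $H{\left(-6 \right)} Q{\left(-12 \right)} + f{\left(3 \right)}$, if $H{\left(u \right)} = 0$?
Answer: $-4$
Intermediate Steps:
$z{\left(F \right)} = F^{\frac{3}{2}}$
$Q{\left(P \right)} = - i - P^{2}$ ($Q{\left(P \right)} = \left(-1\right)^{\frac{3}{2}} - P P = - i - P^{2}$)
$H{\left(-6 \right)} Q{\left(-12 \right)} + f{\left(3 \right)} = 0 \left(- i - \left(-12\right)^{2}\right) - 4 = 0 \left(- i - 144\right) - 4 = 0 \left(-144 - i\right) - 4 = 0 - 4 = -4$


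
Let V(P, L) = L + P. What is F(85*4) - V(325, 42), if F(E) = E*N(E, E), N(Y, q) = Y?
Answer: 115233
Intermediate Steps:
F(E) = E² (F(E) = E*E = E²)
F(85*4) - V(325, 42) = (85*4)² - (42 + 325) = 340² - 1*367 = 115600 - 367 = 115233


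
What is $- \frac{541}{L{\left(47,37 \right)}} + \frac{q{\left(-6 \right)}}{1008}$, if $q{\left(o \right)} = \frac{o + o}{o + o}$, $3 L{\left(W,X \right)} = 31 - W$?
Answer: $\frac{51125}{504} \approx 101.44$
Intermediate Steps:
$L{\left(W,X \right)} = \frac{31}{3} - \frac{W}{3}$ ($L{\left(W,X \right)} = \frac{31 - W}{3} = \frac{31}{3} - \frac{W}{3}$)
$q{\left(o \right)} = 1$ ($q{\left(o \right)} = \frac{2 o}{2 o} = 2 o \frac{1}{2 o} = 1$)
$- \frac{541}{L{\left(47,37 \right)}} + \frac{q{\left(-6 \right)}}{1008} = - \frac{541}{\frac{31}{3} - \frac{47}{3}} + 1 \cdot \frac{1}{1008} = - \frac{541}{- \frac{16}{3}} + \frac{1}{1008} = \left(-541\right) \left(- \frac{3}{16}\right) + \frac{1}{1008} = \frac{1623}{16} + \frac{1}{1008} = \frac{51125}{504}$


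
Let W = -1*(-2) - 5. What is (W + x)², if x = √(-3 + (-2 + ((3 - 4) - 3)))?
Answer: -18*I ≈ -18.0*I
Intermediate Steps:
W = -3 (W = 2 - 5 = -3)
x = 3*I (x = √(-3 + (-2 + (-1 - 3))) = √(-3 + (-2 - 4)) = √(-3 - 6) = √(-9) = 3*I ≈ 3.0*I)
(W + x)² = (-3 + 3*I)²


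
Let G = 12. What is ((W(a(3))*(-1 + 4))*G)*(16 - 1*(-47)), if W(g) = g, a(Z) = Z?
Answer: 6804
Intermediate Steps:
((W(a(3))*(-1 + 4))*G)*(16 - 1*(-47)) = ((3*(-1 + 4))*12)*(16 - 1*(-47)) = ((3*3)*12)*(16 + 47) = (9*12)*63 = 108*63 = 6804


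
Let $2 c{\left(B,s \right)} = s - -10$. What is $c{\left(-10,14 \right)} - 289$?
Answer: $-277$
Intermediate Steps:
$c{\left(B,s \right)} = 5 + \frac{s}{2}$ ($c{\left(B,s \right)} = \frac{s - -10}{2} = \frac{s + 10}{2} = \frac{10 + s}{2} = 5 + \frac{s}{2}$)
$c{\left(-10,14 \right)} - 289 = \left(5 + \frac{1}{2} \cdot 14\right) - 289 = \left(5 + 7\right) - 289 = 12 - 289 = -277$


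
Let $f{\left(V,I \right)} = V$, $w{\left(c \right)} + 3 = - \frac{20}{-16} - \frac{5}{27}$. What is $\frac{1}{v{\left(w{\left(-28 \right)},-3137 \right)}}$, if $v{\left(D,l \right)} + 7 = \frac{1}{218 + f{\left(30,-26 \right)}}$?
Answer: $- \frac{248}{1735} \approx -0.14294$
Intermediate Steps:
$w{\left(c \right)} = - \frac{209}{108}$ ($w{\left(c \right)} = -3 - \left(- \frac{5}{4} + \frac{5}{27}\right) = -3 - - \frac{115}{108} = -3 + \left(\frac{5}{4} - \frac{5}{27}\right) = -3 + \frac{115}{108} = - \frac{209}{108}$)
$v{\left(D,l \right)} = - \frac{1735}{248}$ ($v{\left(D,l \right)} = -7 + \frac{1}{218 + 30} = -7 + \frac{1}{248} = - \frac{1735}{248}$)
$\frac{1}{v{\left(w{\left(-28 \right)},-3137 \right)}} = \frac{1}{- \frac{1735}{248}} = - \frac{248}{1735}$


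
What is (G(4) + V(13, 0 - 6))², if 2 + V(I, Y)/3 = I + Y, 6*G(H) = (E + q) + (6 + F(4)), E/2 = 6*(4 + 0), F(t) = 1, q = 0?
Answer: 21025/36 ≈ 584.03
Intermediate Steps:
E = 48 (E = 2*(6*(4 + 0)) = 2*(6*4) = 2*24 = 48)
G(H) = 55/6 (G(H) = ((48 + 0) + (6 + 1))/6 = (48 + 7)/6 = (⅙)*55 = 55/6)
V(I, Y) = -6 + 3*I + 3*Y (V(I, Y) = -6 + 3*(I + Y) = -6 + (3*I + 3*Y) = -6 + 3*I + 3*Y)
(G(4) + V(13, 0 - 6))² = (55/6 + (-6 + 3*13 + 3*(0 - 6)))² = (55/6 + (-6 + 39 + 3*(-6)))² = (55/6 + (-6 + 39 - 18))² = (55/6 + 15)² = (145/6)² = 21025/36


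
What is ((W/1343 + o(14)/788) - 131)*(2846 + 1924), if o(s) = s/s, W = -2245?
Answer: -334860966585/529142 ≈ -6.3284e+5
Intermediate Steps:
o(s) = 1
((W/1343 + o(14)/788) - 131)*(2846 + 1924) = ((-2245/1343 + 1/788) - 131)*(2846 + 1924) = ((-2245*1/1343 + 1*(1/788)) - 131)*4770 = ((-2245/1343 + 1/788) - 131)*4770 = (-1767717/1058284 - 131)*4770 = -140402921/1058284*4770 = -334860966585/529142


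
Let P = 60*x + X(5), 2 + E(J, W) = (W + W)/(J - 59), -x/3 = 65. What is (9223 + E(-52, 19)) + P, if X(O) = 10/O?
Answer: -274985/111 ≈ -2477.3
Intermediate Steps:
x = -195 (x = -3*65 = -195)
E(J, W) = -2 + 2*W/(-59 + J) (E(J, W) = -2 + (W + W)/(J - 59) = -2 + (2*W)/(-59 + J) = -2 + 2*W/(-59 + J))
P = -11698 (P = 60*(-195) + 10/5 = -11700 + 10*(⅕) = -11700 + 2 = -11698)
(9223 + E(-52, 19)) + P = (9223 + 2*(59 + 19 - 1*(-52))/(-59 - 52)) - 11698 = (9223 + 2*(59 + 19 + 52)/(-111)) - 11698 = (9223 + 2*(-1/111)*130) - 11698 = (9223 - 260/111) - 11698 = 1023493/111 - 11698 = -274985/111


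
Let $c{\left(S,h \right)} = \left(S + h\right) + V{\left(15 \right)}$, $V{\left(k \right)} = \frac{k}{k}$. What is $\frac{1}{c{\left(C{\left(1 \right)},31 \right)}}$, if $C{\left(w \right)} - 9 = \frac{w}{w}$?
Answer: $\frac{1}{42} \approx 0.02381$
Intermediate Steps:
$C{\left(w \right)} = 10$ ($C{\left(w \right)} = 9 + \frac{w}{w} = 9 + 1 = 10$)
$V{\left(k \right)} = 1$
$c{\left(S,h \right)} = 1 + S + h$ ($c{\left(S,h \right)} = \left(S + h\right) + 1 = 1 + S + h$)
$\frac{1}{c{\left(C{\left(1 \right)},31 \right)}} = \frac{1}{1 + 10 + 31} = \frac{1}{42}$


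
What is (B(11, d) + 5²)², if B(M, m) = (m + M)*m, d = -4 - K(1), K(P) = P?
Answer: 25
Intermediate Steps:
d = -5 (d = -4 - 1*1 = -4 - 1 = -5)
B(M, m) = m*(M + m) (B(M, m) = (M + m)*m = m*(M + m))
(B(11, d) + 5²)² = (-5*(11 - 5) + 5²)² = (-5*6 + 25)² = (-30 + 25)² = (-5)² = 25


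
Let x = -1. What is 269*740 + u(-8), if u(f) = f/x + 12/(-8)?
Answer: 398133/2 ≈ 1.9907e+5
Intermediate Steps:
u(f) = -3/2 - f (u(f) = f/(-1) + 12/(-8) = f*(-1) + 12*(-⅛) = -f - 3/2 = -3/2 - f)
269*740 + u(-8) = 269*740 + (-3/2 - 1*(-8)) = 199060 + (-3/2 + 8) = 199060 + 13/2 = 398133/2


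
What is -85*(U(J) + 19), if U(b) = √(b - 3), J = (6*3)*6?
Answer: -1615 - 85*√105 ≈ -2486.0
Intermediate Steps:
J = 108 (J = 18*6 = 108)
U(b) = √(-3 + b)
-85*(U(J) + 19) = -85*(√(-3 + 108) + 19) = -85*(√105 + 19) = -85*(19 + √105) = -1615 - 85*√105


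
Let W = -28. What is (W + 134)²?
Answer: 11236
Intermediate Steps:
(W + 134)² = (-28 + 134)² = 106² = 11236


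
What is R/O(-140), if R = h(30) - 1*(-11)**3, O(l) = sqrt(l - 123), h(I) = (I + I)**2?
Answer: -4931*I*sqrt(263)/263 ≈ -304.06*I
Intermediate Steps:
h(I) = 4*I**2 (h(I) = (2*I)**2 = 4*I**2)
O(l) = sqrt(-123 + l)
R = 4931 (R = 4*30**2 - 1*(-11)**3 = 4*900 - 1*(-1331) = 3600 + 1331 = 4931)
R/O(-140) = 4931/(sqrt(-123 - 140)) = 4931/(sqrt(-263)) = 4931/((I*sqrt(263))) = 4931*(-I*sqrt(263)/263) = -4931*I*sqrt(263)/263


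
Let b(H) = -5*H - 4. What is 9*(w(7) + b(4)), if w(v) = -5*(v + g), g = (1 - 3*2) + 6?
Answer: -576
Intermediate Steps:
g = 1 (g = (1 - 6) + 6 = -5 + 6 = 1)
w(v) = -5 - 5*v (w(v) = -5*(v + 1) = -5*(1 + v) = -5 - 5*v)
b(H) = -4 - 5*H
9*(w(7) + b(4)) = 9*((-5 - 5*7) + (-4 - 5*4)) = 9*((-5 - 35) + (-4 - 20)) = 9*(-40 - 24) = 9*(-64) = -576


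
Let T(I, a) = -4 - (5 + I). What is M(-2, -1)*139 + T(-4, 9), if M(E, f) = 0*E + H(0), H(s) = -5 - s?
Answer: -700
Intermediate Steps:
T(I, a) = -9 - I (T(I, a) = -4 + (-5 - I) = -9 - I)
M(E, f) = -5 (M(E, f) = 0*E + (-5 - 1*0) = 0 + (-5 + 0) = 0 - 5 = -5)
M(-2, -1)*139 + T(-4, 9) = -5*139 + (-9 - 1*(-4)) = -695 + (-9 + 4) = -695 - 5 = -700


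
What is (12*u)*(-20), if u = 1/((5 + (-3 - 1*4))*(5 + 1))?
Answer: 20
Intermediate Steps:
u = -1/12 (u = 1/((5 + (-3 - 4))*6) = 1/((5 - 7)*6) = 1/(-2*6) = 1/(-12) = -1/12 ≈ -0.083333)
(12*u)*(-20) = (12*(-1/12))*(-20) = -1*(-20) = 20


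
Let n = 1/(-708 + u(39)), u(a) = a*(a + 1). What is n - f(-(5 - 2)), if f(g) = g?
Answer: 2557/852 ≈ 3.0012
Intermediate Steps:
u(a) = a*(1 + a)
n = 1/852 (n = 1/(-708 + 39*(1 + 39)) = 1/(-708 + 39*40) = 1/(-708 + 1560) = 1/852 ≈ 0.0011737)
n - f(-(5 - 2)) = 1/852 - (-1)*(5 - 2) = 1/852 - (-1)*3 = 1/852 - 1*(-3) = 1/852 + 3 = 2557/852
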